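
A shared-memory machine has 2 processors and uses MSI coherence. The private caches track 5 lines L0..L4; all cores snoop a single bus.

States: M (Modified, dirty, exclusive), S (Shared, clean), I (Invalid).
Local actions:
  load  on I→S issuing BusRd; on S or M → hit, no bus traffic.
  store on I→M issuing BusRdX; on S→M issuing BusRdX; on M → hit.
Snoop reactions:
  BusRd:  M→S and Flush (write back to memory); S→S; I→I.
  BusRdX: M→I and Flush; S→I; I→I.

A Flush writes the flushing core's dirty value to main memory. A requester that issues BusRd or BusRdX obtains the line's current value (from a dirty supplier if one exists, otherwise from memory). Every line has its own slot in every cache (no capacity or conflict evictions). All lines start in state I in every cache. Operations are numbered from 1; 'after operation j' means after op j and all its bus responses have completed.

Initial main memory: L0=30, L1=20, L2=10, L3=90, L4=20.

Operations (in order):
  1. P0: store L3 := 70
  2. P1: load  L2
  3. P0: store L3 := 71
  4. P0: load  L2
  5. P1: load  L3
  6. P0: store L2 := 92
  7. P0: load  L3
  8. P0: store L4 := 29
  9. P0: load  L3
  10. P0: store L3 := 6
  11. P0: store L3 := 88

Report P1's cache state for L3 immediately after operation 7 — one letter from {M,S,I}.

state = S

  op1 P0: store L3 := 70 → M/I on L3; bus BusRdX; mem=90
  op2 P1: load  L2 → I/S on L2; bus BusRd; mem=10
  op3 P0: store L3 := 71 → M/I on L3; bus (none); mem=90
  op4 P0: load  L2 → S/S on L2; bus BusRd; mem=10
  op5 P1: load  L3 → S/S on L3; bus BusRd Flush; mem=71
  op6 P0: store L2 := 92 → M/I on L2; bus BusRdX; mem=10
  op7 P0: load  L3 → S/S on L3; bus (none); mem=71
  op8 P0: store L4 := 29 → M/I on L4; bus BusRdX; mem=20
  op9 P0: load  L3 → S/S on L3; bus (none); mem=71
  op10 P0: store L3 := 6 → M/I on L3; bus BusRdX; mem=71
  op11 P0: store L3 := 88 → M/I on L3; bus (none); mem=71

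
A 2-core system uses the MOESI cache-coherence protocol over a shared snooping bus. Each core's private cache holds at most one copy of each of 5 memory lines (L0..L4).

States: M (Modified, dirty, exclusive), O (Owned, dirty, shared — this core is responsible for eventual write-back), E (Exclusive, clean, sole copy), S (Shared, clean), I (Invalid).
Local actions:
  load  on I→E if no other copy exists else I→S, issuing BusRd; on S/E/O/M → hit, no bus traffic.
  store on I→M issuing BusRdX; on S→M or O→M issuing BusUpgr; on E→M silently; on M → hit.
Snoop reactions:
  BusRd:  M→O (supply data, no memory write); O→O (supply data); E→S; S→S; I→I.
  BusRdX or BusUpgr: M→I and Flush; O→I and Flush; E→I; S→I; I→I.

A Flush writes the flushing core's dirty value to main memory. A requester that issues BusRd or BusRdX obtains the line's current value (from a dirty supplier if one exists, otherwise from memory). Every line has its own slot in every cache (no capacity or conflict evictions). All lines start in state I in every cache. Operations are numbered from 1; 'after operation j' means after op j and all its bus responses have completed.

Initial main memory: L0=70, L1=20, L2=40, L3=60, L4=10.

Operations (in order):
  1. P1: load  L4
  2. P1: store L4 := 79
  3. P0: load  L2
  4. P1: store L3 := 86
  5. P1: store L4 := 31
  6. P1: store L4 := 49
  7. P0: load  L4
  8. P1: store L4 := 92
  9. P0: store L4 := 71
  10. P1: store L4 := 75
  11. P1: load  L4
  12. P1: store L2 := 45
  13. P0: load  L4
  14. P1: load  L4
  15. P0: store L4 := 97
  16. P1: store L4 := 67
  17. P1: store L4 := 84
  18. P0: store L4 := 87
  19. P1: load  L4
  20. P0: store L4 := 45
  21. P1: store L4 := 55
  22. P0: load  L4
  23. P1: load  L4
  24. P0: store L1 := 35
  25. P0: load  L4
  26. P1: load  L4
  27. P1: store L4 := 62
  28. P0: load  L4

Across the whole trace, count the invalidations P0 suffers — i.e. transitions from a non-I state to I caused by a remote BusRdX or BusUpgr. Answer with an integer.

  op1 P1: load  L4 → I/E on L4; bus BusRd; mem=10
  op2 P1: store L4 := 79 → I/M on L4; bus (none); mem=10
  op3 P0: load  L2 → E/I on L2; bus BusRd; mem=40
  op4 P1: store L3 := 86 → I/M on L3; bus BusRdX; mem=60
  op5 P1: store L4 := 31 → I/M on L4; bus (none); mem=10
  op6 P1: store L4 := 49 → I/M on L4; bus (none); mem=10
  op7 P0: load  L4 → S/O on L4; bus BusRd; mem=10
  op8 P1: store L4 := 92 → I/M on L4; bus BusUpgr; mem=10
  op9 P0: store L4 := 71 → M/I on L4; bus BusRdX Flush; mem=92
  op10 P1: store L4 := 75 → I/M on L4; bus BusRdX Flush; mem=71
  op11 P1: load  L4 → I/M on L4; bus (none); mem=71
  op12 P1: store L2 := 45 → I/M on L2; bus BusRdX; mem=40
  op13 P0: load  L4 → S/O on L4; bus BusRd; mem=71
  op14 P1: load  L4 → S/O on L4; bus (none); mem=71
  op15 P0: store L4 := 97 → M/I on L4; bus BusUpgr Flush; mem=75
  op16 P1: store L4 := 67 → I/M on L4; bus BusRdX Flush; mem=97
  op17 P1: store L4 := 84 → I/M on L4; bus (none); mem=97
  op18 P0: store L4 := 87 → M/I on L4; bus BusRdX Flush; mem=84
  op19 P1: load  L4 → O/S on L4; bus BusRd; mem=84
  op20 P0: store L4 := 45 → M/I on L4; bus BusUpgr; mem=84
  op21 P1: store L4 := 55 → I/M on L4; bus BusRdX Flush; mem=45
  op22 P0: load  L4 → S/O on L4; bus BusRd; mem=45
  op23 P1: load  L4 → S/O on L4; bus (none); mem=45
  op24 P0: store L1 := 35 → M/I on L1; bus BusRdX; mem=20
  op25 P0: load  L4 → S/O on L4; bus (none); mem=45
  op26 P1: load  L4 → S/O on L4; bus (none); mem=45
  op27 P1: store L4 := 62 → I/M on L4; bus BusUpgr; mem=45
  op28 P0: load  L4 → S/O on L4; bus BusRd; mem=45

invalidations = 6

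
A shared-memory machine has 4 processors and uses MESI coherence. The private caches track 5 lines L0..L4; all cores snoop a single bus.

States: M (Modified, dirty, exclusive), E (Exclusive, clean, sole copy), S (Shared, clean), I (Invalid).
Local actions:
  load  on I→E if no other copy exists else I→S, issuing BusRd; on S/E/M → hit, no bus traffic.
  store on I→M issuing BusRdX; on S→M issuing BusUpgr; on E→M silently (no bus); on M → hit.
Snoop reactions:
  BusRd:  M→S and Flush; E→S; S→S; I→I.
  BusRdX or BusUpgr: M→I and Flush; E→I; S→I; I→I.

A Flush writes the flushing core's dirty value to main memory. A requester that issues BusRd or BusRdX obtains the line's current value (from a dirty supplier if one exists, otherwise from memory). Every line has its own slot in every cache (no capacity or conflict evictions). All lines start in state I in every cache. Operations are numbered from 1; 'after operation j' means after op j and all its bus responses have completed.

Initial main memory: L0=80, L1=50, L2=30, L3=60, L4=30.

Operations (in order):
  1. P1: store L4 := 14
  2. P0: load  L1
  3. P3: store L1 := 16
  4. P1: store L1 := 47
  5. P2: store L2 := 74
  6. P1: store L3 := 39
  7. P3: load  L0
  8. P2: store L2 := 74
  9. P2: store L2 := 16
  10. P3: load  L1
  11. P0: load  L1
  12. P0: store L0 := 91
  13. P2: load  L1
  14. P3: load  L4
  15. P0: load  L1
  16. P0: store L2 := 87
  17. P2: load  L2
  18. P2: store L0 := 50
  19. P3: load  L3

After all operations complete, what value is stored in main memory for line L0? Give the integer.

memory[L0] = 91

  op1 P1: store L4 := 14 → I/M/I/I on L4; bus BusRdX; mem=30
  op2 P0: load  L1 → E/I/I/I on L1; bus BusRd; mem=50
  op3 P3: store L1 := 16 → I/I/I/M on L1; bus BusRdX; mem=50
  op4 P1: store L1 := 47 → I/M/I/I on L1; bus BusRdX Flush; mem=16
  op5 P2: store L2 := 74 → I/I/M/I on L2; bus BusRdX; mem=30
  op6 P1: store L3 := 39 → I/M/I/I on L3; bus BusRdX; mem=60
  op7 P3: load  L0 → I/I/I/E on L0; bus BusRd; mem=80
  op8 P2: store L2 := 74 → I/I/M/I on L2; bus (none); mem=30
  op9 P2: store L2 := 16 → I/I/M/I on L2; bus (none); mem=30
  op10 P3: load  L1 → I/S/I/S on L1; bus BusRd Flush; mem=47
  op11 P0: load  L1 → S/S/I/S on L1; bus BusRd; mem=47
  op12 P0: store L0 := 91 → M/I/I/I on L0; bus BusRdX; mem=80
  op13 P2: load  L1 → S/S/S/S on L1; bus BusRd; mem=47
  op14 P3: load  L4 → I/S/I/S on L4; bus BusRd Flush; mem=14
  op15 P0: load  L1 → S/S/S/S on L1; bus (none); mem=47
  op16 P0: store L2 := 87 → M/I/I/I on L2; bus BusRdX Flush; mem=16
  op17 P2: load  L2 → S/I/S/I on L2; bus BusRd Flush; mem=87
  op18 P2: store L0 := 50 → I/I/M/I on L0; bus BusRdX Flush; mem=91
  op19 P3: load  L3 → I/S/I/S on L3; bus BusRd Flush; mem=39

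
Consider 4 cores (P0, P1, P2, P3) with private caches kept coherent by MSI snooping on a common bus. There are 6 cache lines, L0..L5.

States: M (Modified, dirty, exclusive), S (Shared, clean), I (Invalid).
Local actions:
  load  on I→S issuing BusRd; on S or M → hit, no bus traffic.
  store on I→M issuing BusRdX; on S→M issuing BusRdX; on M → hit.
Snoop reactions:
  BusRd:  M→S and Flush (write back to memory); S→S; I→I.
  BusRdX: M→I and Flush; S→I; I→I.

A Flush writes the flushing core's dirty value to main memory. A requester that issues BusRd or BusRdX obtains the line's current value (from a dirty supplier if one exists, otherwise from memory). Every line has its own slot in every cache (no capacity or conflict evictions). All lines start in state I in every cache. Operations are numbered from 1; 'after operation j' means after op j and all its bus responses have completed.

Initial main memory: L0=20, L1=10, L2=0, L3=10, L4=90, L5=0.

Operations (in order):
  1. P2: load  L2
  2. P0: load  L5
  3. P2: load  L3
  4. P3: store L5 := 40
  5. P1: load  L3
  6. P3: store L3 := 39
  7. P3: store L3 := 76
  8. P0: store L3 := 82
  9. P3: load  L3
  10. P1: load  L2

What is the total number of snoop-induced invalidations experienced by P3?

  op1 P2: load  L2 → I/I/S/I on L2; bus BusRd; mem=0
  op2 P0: load  L5 → S/I/I/I on L5; bus BusRd; mem=0
  op3 P2: load  L3 → I/I/S/I on L3; bus BusRd; mem=10
  op4 P3: store L5 := 40 → I/I/I/M on L5; bus BusRdX; mem=0
  op5 P1: load  L3 → I/S/S/I on L3; bus BusRd; mem=10
  op6 P3: store L3 := 39 → I/I/I/M on L3; bus BusRdX; mem=10
  op7 P3: store L3 := 76 → I/I/I/M on L3; bus (none); mem=10
  op8 P0: store L3 := 82 → M/I/I/I on L3; bus BusRdX Flush; mem=76
  op9 P3: load  L3 → S/I/I/S on L3; bus BusRd Flush; mem=82
  op10 P1: load  L2 → I/S/S/I on L2; bus BusRd; mem=0

invalidations = 1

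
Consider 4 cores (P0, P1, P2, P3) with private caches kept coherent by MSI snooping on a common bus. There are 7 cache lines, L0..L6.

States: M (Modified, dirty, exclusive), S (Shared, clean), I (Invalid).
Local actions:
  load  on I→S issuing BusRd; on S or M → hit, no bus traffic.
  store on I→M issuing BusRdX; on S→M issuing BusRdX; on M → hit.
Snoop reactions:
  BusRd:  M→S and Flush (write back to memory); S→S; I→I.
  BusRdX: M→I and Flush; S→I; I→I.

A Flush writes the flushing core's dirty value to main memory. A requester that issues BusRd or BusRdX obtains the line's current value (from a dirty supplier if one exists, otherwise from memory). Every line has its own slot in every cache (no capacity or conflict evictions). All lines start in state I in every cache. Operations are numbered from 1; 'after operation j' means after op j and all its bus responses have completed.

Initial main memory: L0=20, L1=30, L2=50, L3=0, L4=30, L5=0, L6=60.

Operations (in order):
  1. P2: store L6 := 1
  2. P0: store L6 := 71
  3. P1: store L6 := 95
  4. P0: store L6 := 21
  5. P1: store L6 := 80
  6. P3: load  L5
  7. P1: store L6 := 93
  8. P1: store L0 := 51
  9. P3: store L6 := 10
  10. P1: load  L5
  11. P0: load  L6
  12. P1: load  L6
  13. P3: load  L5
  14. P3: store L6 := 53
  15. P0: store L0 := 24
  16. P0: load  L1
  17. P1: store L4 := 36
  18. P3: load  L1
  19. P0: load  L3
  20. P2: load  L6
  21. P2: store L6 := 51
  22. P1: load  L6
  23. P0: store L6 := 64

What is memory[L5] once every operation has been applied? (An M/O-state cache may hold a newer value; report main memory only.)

memory[L5] = 0

  op1 P2: store L6 := 1 → I/I/M/I on L6; bus BusRdX; mem=60
  op2 P0: store L6 := 71 → M/I/I/I on L6; bus BusRdX Flush; mem=1
  op3 P1: store L6 := 95 → I/M/I/I on L6; bus BusRdX Flush; mem=71
  op4 P0: store L6 := 21 → M/I/I/I on L6; bus BusRdX Flush; mem=95
  op5 P1: store L6 := 80 → I/M/I/I on L6; bus BusRdX Flush; mem=21
  op6 P3: load  L5 → I/I/I/S on L5; bus BusRd; mem=0
  op7 P1: store L6 := 93 → I/M/I/I on L6; bus (none); mem=21
  op8 P1: store L0 := 51 → I/M/I/I on L0; bus BusRdX; mem=20
  op9 P3: store L6 := 10 → I/I/I/M on L6; bus BusRdX Flush; mem=93
  op10 P1: load  L5 → I/S/I/S on L5; bus BusRd; mem=0
  op11 P0: load  L6 → S/I/I/S on L6; bus BusRd Flush; mem=10
  op12 P1: load  L6 → S/S/I/S on L6; bus BusRd; mem=10
  op13 P3: load  L5 → I/S/I/S on L5; bus (none); mem=0
  op14 P3: store L6 := 53 → I/I/I/M on L6; bus BusRdX; mem=10
  op15 P0: store L0 := 24 → M/I/I/I on L0; bus BusRdX Flush; mem=51
  op16 P0: load  L1 → S/I/I/I on L1; bus BusRd; mem=30
  op17 P1: store L4 := 36 → I/M/I/I on L4; bus BusRdX; mem=30
  op18 P3: load  L1 → S/I/I/S on L1; bus BusRd; mem=30
  op19 P0: load  L3 → S/I/I/I on L3; bus BusRd; mem=0
  op20 P2: load  L6 → I/I/S/S on L6; bus BusRd Flush; mem=53
  op21 P2: store L6 := 51 → I/I/M/I on L6; bus BusRdX; mem=53
  op22 P1: load  L6 → I/S/S/I on L6; bus BusRd Flush; mem=51
  op23 P0: store L6 := 64 → M/I/I/I on L6; bus BusRdX; mem=51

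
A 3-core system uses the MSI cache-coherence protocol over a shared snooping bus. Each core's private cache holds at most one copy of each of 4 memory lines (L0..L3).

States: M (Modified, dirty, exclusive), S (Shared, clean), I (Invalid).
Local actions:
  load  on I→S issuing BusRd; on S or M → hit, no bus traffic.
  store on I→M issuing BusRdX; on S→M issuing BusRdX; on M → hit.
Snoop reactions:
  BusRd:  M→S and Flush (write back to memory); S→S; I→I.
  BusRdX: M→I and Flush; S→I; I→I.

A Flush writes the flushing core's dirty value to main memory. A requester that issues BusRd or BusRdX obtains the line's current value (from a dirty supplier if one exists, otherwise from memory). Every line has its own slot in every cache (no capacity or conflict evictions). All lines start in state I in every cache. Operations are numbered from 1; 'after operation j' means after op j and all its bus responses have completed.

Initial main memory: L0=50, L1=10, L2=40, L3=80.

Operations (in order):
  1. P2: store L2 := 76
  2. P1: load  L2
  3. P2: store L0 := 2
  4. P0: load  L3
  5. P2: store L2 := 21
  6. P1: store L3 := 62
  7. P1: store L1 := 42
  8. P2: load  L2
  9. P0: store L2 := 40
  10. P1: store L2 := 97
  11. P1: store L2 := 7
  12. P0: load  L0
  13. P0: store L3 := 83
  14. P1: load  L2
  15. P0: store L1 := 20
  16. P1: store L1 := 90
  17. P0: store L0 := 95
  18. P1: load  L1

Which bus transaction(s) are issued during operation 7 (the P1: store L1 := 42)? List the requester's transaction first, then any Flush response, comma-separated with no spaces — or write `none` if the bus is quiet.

  op1 P2: store L2 := 76 → I/I/M on L2; bus BusRdX; mem=40
  op2 P1: load  L2 → I/S/S on L2; bus BusRd Flush; mem=76
  op3 P2: store L0 := 2 → I/I/M on L0; bus BusRdX; mem=50
  op4 P0: load  L3 → S/I/I on L3; bus BusRd; mem=80
  op5 P2: store L2 := 21 → I/I/M on L2; bus BusRdX; mem=76
  op6 P1: store L3 := 62 → I/M/I on L3; bus BusRdX; mem=80
  op7 P1: store L1 := 42 → I/M/I on L1; bus BusRdX; mem=10
  op8 P2: load  L2 → I/I/M on L2; bus (none); mem=76
  op9 P0: store L2 := 40 → M/I/I on L2; bus BusRdX Flush; mem=21
  op10 P1: store L2 := 97 → I/M/I on L2; bus BusRdX Flush; mem=40
  op11 P1: store L2 := 7 → I/M/I on L2; bus (none); mem=40
  op12 P0: load  L0 → S/I/S on L0; bus BusRd Flush; mem=2
  op13 P0: store L3 := 83 → M/I/I on L3; bus BusRdX Flush; mem=62
  op14 P1: load  L2 → I/M/I on L2; bus (none); mem=40
  op15 P0: store L1 := 20 → M/I/I on L1; bus BusRdX Flush; mem=42
  op16 P1: store L1 := 90 → I/M/I on L1; bus BusRdX Flush; mem=20
  op17 P0: store L0 := 95 → M/I/I on L0; bus BusRdX; mem=2
  op18 P1: load  L1 → I/M/I on L1; bus (none); mem=20

bus = BusRdX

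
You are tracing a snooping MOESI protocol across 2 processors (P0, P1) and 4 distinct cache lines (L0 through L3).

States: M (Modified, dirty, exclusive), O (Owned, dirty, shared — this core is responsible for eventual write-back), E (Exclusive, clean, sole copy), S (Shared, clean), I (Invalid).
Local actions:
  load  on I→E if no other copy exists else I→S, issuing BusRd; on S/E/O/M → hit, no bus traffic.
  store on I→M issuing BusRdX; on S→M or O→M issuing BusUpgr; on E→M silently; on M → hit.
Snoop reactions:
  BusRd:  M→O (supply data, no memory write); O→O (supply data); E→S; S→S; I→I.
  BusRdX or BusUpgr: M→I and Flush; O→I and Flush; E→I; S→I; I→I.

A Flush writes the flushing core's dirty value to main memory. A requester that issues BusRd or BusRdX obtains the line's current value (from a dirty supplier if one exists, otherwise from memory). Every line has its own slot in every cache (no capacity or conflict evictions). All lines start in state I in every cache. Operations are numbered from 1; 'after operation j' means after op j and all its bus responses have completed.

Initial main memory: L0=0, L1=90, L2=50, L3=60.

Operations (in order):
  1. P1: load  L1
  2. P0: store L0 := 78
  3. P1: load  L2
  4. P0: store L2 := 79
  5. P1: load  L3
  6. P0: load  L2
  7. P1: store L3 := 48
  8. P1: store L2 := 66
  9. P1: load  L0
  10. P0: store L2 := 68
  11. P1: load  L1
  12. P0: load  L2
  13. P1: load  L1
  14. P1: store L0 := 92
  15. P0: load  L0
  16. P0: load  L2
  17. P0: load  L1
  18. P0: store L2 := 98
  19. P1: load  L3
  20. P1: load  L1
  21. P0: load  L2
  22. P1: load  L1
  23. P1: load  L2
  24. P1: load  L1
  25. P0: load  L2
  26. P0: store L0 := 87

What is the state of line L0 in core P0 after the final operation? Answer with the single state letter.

state = M

  op1 P1: load  L1 → I/E on L1; bus BusRd; mem=90
  op2 P0: store L0 := 78 → M/I on L0; bus BusRdX; mem=0
  op3 P1: load  L2 → I/E on L2; bus BusRd; mem=50
  op4 P0: store L2 := 79 → M/I on L2; bus BusRdX; mem=50
  op5 P1: load  L3 → I/E on L3; bus BusRd; mem=60
  op6 P0: load  L2 → M/I on L2; bus (none); mem=50
  op7 P1: store L3 := 48 → I/M on L3; bus (none); mem=60
  op8 P1: store L2 := 66 → I/M on L2; bus BusRdX Flush; mem=79
  op9 P1: load  L0 → O/S on L0; bus BusRd; mem=0
  op10 P0: store L2 := 68 → M/I on L2; bus BusRdX Flush; mem=66
  op11 P1: load  L1 → I/E on L1; bus (none); mem=90
  op12 P0: load  L2 → M/I on L2; bus (none); mem=66
  op13 P1: load  L1 → I/E on L1; bus (none); mem=90
  op14 P1: store L0 := 92 → I/M on L0; bus BusUpgr Flush; mem=78
  op15 P0: load  L0 → S/O on L0; bus BusRd; mem=78
  op16 P0: load  L2 → M/I on L2; bus (none); mem=66
  op17 P0: load  L1 → S/S on L1; bus BusRd; mem=90
  op18 P0: store L2 := 98 → M/I on L2; bus (none); mem=66
  op19 P1: load  L3 → I/M on L3; bus (none); mem=60
  op20 P1: load  L1 → S/S on L1; bus (none); mem=90
  op21 P0: load  L2 → M/I on L2; bus (none); mem=66
  op22 P1: load  L1 → S/S on L1; bus (none); mem=90
  op23 P1: load  L2 → O/S on L2; bus BusRd; mem=66
  op24 P1: load  L1 → S/S on L1; bus (none); mem=90
  op25 P0: load  L2 → O/S on L2; bus (none); mem=66
  op26 P0: store L0 := 87 → M/I on L0; bus BusUpgr Flush; mem=92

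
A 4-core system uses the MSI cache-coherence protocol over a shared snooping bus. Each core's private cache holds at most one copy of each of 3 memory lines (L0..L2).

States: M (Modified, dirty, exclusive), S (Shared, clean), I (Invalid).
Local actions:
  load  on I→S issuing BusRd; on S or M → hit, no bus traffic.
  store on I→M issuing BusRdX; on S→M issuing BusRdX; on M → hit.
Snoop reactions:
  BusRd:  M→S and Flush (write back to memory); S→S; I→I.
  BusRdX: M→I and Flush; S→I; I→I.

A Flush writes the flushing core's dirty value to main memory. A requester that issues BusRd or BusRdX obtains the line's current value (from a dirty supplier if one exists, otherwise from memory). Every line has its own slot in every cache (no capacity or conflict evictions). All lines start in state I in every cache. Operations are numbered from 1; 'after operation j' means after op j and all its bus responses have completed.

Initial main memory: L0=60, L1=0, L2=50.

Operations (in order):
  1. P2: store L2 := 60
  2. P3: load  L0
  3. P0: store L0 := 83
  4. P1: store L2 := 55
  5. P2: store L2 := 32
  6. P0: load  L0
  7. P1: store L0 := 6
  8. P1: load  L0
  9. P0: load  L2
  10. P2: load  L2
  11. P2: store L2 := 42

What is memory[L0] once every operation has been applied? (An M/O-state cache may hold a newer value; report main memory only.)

[1] P2: store L2 := 60 | P0:I, P1:I, P2:M(60), P3:I | bus: BusRdX
[2] P3: load  L0 | P0:I, P1:I, P2:I, P3:S(60) | bus: BusRd
[3] P0: store L0 := 83 | P0:M(83), P1:I, P2:I, P3:I | bus: BusRdX
[4] P1: store L2 := 55 | P0:I, P1:M(55), P2:I, P3:I | bus: BusRdX,Flush
[5] P2: store L2 := 32 | P0:I, P1:I, P2:M(32), P3:I | bus: BusRdX,Flush
[6] P0: load  L0 | P0:M(83), P1:I, P2:I, P3:I | bus: none
[7] P1: store L0 := 6 | P0:I, P1:M(6), P2:I, P3:I | bus: BusRdX,Flush
[8] P1: load  L0 | P0:I, P1:M(6), P2:I, P3:I | bus: none
[9] P0: load  L2 | P0:S(32), P1:I, P2:S(32), P3:I | bus: BusRd,Flush
[10] P2: load  L2 | P0:S(32), P1:I, P2:S(32), P3:I | bus: none
[11] P2: store L2 := 42 | P0:I, P1:I, P2:M(42), P3:I | bus: BusRdX

memory[L0] = 83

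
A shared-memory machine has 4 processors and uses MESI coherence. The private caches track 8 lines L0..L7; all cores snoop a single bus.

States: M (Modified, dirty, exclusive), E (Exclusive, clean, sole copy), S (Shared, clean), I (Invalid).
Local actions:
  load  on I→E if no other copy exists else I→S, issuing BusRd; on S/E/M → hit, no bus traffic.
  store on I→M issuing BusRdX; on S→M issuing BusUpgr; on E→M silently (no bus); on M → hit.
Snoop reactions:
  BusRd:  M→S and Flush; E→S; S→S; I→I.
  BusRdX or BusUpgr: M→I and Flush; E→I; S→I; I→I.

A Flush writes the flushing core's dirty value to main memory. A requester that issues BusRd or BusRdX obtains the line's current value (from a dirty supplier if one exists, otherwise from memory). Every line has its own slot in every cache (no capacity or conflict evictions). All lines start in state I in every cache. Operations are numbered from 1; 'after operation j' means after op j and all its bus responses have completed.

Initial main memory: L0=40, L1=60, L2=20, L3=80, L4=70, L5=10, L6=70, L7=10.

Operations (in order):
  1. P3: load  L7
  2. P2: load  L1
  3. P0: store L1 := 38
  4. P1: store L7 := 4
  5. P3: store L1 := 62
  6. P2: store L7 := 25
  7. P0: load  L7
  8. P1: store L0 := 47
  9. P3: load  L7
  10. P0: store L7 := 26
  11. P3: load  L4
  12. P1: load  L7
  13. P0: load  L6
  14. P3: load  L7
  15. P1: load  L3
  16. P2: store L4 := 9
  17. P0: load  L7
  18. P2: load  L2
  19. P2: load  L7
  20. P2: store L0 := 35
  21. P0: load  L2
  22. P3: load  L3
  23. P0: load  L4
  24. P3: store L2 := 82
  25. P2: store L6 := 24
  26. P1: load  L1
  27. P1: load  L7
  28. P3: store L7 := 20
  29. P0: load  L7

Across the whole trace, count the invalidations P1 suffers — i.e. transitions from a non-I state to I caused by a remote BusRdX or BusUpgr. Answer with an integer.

invalidations = 3

step 1: P3: load  L7  ⟶  IIIE  (L7)  txn=BusRd  M[L7]=10
step 2: P2: load  L1  ⟶  IIEI  (L1)  txn=BusRd  M[L1]=60
step 3: P0: store L1 := 38  ⟶  MIII  (L1)  txn=BusRdX  M[L1]=60
step 4: P1: store L7 := 4  ⟶  IMII  (L7)  txn=BusRdX  M[L7]=10
step 5: P3: store L1 := 62  ⟶  IIIM  (L1)  txn=BusRdX+Flush  M[L1]=38
step 6: P2: store L7 := 25  ⟶  IIMI  (L7)  txn=BusRdX+Flush  M[L7]=4
step 7: P0: load  L7  ⟶  SISI  (L7)  txn=BusRd+Flush  M[L7]=25
step 8: P1: store L0 := 47  ⟶  IMII  (L0)  txn=BusRdX  M[L0]=40
step 9: P3: load  L7  ⟶  SISS  (L7)  txn=BusRd  M[L7]=25
step 10: P0: store L7 := 26  ⟶  MIII  (L7)  txn=BusUpgr  M[L7]=25
step 11: P3: load  L4  ⟶  IIIE  (L4)  txn=BusRd  M[L4]=70
step 12: P1: load  L7  ⟶  SSII  (L7)  txn=BusRd+Flush  M[L7]=26
step 13: P0: load  L6  ⟶  EIII  (L6)  txn=BusRd  M[L6]=70
step 14: P3: load  L7  ⟶  SSIS  (L7)  txn=BusRd  M[L7]=26
step 15: P1: load  L3  ⟶  IEII  (L3)  txn=BusRd  M[L3]=80
step 16: P2: store L4 := 9  ⟶  IIMI  (L4)  txn=BusRdX  M[L4]=70
step 17: P0: load  L7  ⟶  SSIS  (L7)  txn=∅  M[L7]=26
step 18: P2: load  L2  ⟶  IIEI  (L2)  txn=BusRd  M[L2]=20
step 19: P2: load  L7  ⟶  SSSS  (L7)  txn=BusRd  M[L7]=26
step 20: P2: store L0 := 35  ⟶  IIMI  (L0)  txn=BusRdX+Flush  M[L0]=47
step 21: P0: load  L2  ⟶  SISI  (L2)  txn=BusRd  M[L2]=20
step 22: P3: load  L3  ⟶  ISIS  (L3)  txn=BusRd  M[L3]=80
step 23: P0: load  L4  ⟶  SISI  (L4)  txn=BusRd+Flush  M[L4]=9
step 24: P3: store L2 := 82  ⟶  IIIM  (L2)  txn=BusRdX  M[L2]=20
step 25: P2: store L6 := 24  ⟶  IIMI  (L6)  txn=BusRdX  M[L6]=70
step 26: P1: load  L1  ⟶  ISIS  (L1)  txn=BusRd+Flush  M[L1]=62
step 27: P1: load  L7  ⟶  SSSS  (L7)  txn=∅  M[L7]=26
step 28: P3: store L7 := 20  ⟶  IIIM  (L7)  txn=BusUpgr  M[L7]=26
step 29: P0: load  L7  ⟶  SIIS  (L7)  txn=BusRd+Flush  M[L7]=20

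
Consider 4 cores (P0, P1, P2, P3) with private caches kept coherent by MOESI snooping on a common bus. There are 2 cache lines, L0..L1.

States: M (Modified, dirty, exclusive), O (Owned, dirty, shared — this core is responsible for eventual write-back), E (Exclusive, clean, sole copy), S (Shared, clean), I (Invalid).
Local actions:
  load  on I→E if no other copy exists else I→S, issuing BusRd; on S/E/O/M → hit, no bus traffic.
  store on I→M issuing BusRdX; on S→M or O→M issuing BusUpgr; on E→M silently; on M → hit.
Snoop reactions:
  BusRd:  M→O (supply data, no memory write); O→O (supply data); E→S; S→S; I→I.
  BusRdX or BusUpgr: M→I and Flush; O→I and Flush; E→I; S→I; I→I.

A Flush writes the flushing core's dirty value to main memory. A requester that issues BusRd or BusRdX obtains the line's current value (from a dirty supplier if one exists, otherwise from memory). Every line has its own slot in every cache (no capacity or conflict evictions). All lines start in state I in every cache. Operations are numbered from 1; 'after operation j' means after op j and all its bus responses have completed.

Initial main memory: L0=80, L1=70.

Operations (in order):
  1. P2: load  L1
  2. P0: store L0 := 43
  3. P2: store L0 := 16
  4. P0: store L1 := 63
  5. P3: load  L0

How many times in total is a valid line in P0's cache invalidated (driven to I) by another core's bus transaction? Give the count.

1. P2: load  L1  bus=[BusRd]  L1: P0=I P1=I P2=E P3=I  mem[L1]=70
2. P0: store L0 := 43  bus=[BusRdX]  L0: P0=M P1=I P2=I P3=I  mem[L0]=80
3. P2: store L0 := 16  bus=[BusRdX,Flush]  L0: P0=I P1=I P2=M P3=I  mem[L0]=43
4. P0: store L1 := 63  bus=[BusRdX]  L1: P0=M P1=I P2=I P3=I  mem[L1]=70
5. P3: load  L0  bus=[BusRd]  L0: P0=I P1=I P2=O P3=S  mem[L0]=43

invalidations = 1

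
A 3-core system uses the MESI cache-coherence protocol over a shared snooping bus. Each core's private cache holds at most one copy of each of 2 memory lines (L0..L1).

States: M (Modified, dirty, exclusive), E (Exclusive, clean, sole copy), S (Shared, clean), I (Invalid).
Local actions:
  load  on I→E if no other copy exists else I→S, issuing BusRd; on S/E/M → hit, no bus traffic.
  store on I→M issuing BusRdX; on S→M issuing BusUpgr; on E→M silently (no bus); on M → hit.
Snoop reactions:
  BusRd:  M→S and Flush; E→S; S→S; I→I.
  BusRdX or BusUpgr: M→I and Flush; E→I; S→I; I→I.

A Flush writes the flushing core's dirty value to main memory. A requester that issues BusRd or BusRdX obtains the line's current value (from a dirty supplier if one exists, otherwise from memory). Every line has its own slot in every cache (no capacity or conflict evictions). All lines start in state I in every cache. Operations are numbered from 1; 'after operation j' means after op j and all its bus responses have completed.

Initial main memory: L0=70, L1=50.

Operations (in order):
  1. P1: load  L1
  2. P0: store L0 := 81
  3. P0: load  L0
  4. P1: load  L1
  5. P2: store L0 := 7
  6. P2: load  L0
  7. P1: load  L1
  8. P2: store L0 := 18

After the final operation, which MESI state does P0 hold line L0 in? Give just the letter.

  op1 P1: load  L1 → I/E/I on L1; bus BusRd; mem=50
  op2 P0: store L0 := 81 → M/I/I on L0; bus BusRdX; mem=70
  op3 P0: load  L0 → M/I/I on L0; bus (none); mem=70
  op4 P1: load  L1 → I/E/I on L1; bus (none); mem=50
  op5 P2: store L0 := 7 → I/I/M on L0; bus BusRdX Flush; mem=81
  op6 P2: load  L0 → I/I/M on L0; bus (none); mem=81
  op7 P1: load  L1 → I/E/I on L1; bus (none); mem=50
  op8 P2: store L0 := 18 → I/I/M on L0; bus (none); mem=81

state = I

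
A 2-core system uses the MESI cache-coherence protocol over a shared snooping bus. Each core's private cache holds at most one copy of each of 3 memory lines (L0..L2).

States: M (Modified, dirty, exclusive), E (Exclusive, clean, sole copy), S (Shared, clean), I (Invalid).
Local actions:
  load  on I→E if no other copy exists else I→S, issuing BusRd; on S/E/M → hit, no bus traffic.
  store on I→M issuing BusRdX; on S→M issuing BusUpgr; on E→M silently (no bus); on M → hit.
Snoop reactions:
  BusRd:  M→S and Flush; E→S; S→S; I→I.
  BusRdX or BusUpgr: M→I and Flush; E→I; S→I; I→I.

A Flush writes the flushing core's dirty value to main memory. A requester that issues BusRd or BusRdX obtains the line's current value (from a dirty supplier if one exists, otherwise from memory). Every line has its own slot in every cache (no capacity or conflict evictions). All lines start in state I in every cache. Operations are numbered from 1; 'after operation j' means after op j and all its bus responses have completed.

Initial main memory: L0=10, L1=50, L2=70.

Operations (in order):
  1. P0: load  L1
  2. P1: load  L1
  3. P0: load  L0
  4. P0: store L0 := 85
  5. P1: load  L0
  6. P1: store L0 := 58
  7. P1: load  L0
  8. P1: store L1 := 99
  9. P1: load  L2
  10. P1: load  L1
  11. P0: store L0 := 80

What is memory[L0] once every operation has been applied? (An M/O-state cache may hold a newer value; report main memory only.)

memory[L0] = 58

step 1: P0: load  L1  ⟶  EI  (L1)  txn=BusRd  M[L1]=50
step 2: P1: load  L1  ⟶  SS  (L1)  txn=BusRd  M[L1]=50
step 3: P0: load  L0  ⟶  EI  (L0)  txn=BusRd  M[L0]=10
step 4: P0: store L0 := 85  ⟶  MI  (L0)  txn=∅  M[L0]=10
step 5: P1: load  L0  ⟶  SS  (L0)  txn=BusRd+Flush  M[L0]=85
step 6: P1: store L0 := 58  ⟶  IM  (L0)  txn=BusUpgr  M[L0]=85
step 7: P1: load  L0  ⟶  IM  (L0)  txn=∅  M[L0]=85
step 8: P1: store L1 := 99  ⟶  IM  (L1)  txn=BusUpgr  M[L1]=50
step 9: P1: load  L2  ⟶  IE  (L2)  txn=BusRd  M[L2]=70
step 10: P1: load  L1  ⟶  IM  (L1)  txn=∅  M[L1]=50
step 11: P0: store L0 := 80  ⟶  MI  (L0)  txn=BusRdX+Flush  M[L0]=58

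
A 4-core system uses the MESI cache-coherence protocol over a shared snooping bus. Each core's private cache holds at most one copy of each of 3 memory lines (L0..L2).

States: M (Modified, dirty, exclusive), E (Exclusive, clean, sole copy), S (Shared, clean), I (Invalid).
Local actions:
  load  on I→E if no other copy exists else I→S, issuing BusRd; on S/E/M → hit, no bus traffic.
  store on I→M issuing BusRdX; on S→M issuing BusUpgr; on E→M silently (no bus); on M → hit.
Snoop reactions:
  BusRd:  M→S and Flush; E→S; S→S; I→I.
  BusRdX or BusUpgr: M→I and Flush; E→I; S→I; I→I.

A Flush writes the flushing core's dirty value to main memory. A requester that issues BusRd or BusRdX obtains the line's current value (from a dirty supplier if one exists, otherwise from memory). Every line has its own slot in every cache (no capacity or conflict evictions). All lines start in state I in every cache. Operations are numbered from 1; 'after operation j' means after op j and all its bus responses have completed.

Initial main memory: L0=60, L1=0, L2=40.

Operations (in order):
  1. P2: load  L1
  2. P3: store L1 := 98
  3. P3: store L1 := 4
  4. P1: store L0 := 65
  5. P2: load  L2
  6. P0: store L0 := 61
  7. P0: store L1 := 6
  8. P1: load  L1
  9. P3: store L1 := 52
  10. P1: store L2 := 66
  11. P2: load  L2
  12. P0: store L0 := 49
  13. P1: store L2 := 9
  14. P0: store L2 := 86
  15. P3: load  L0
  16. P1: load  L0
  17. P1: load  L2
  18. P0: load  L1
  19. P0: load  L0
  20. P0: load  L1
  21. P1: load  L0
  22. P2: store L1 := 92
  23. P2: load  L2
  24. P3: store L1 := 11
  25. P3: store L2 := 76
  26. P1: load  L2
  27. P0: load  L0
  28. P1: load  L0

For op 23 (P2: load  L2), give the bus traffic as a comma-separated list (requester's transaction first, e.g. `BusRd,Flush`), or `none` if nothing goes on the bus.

bus = BusRd

1. P2: load  L1  bus=[BusRd]  L1: P0=I P1=I P2=E P3=I  mem[L1]=0
2. P3: store L1 := 98  bus=[BusRdX]  L1: P0=I P1=I P2=I P3=M  mem[L1]=0
3. P3: store L1 := 4  bus=[-]  L1: P0=I P1=I P2=I P3=M  mem[L1]=0
4. P1: store L0 := 65  bus=[BusRdX]  L0: P0=I P1=M P2=I P3=I  mem[L0]=60
5. P2: load  L2  bus=[BusRd]  L2: P0=I P1=I P2=E P3=I  mem[L2]=40
6. P0: store L0 := 61  bus=[BusRdX,Flush]  L0: P0=M P1=I P2=I P3=I  mem[L0]=65
7. P0: store L1 := 6  bus=[BusRdX,Flush]  L1: P0=M P1=I P2=I P3=I  mem[L1]=4
8. P1: load  L1  bus=[BusRd,Flush]  L1: P0=S P1=S P2=I P3=I  mem[L1]=6
9. P3: store L1 := 52  bus=[BusRdX]  L1: P0=I P1=I P2=I P3=M  mem[L1]=6
10. P1: store L2 := 66  bus=[BusRdX]  L2: P0=I P1=M P2=I P3=I  mem[L2]=40
11. P2: load  L2  bus=[BusRd,Flush]  L2: P0=I P1=S P2=S P3=I  mem[L2]=66
12. P0: store L0 := 49  bus=[-]  L0: P0=M P1=I P2=I P3=I  mem[L0]=65
13. P1: store L2 := 9  bus=[BusUpgr]  L2: P0=I P1=M P2=I P3=I  mem[L2]=66
14. P0: store L2 := 86  bus=[BusRdX,Flush]  L2: P0=M P1=I P2=I P3=I  mem[L2]=9
15. P3: load  L0  bus=[BusRd,Flush]  L0: P0=S P1=I P2=I P3=S  mem[L0]=49
16. P1: load  L0  bus=[BusRd]  L0: P0=S P1=S P2=I P3=S  mem[L0]=49
17. P1: load  L2  bus=[BusRd,Flush]  L2: P0=S P1=S P2=I P3=I  mem[L2]=86
18. P0: load  L1  bus=[BusRd,Flush]  L1: P0=S P1=I P2=I P3=S  mem[L1]=52
19. P0: load  L0  bus=[-]  L0: P0=S P1=S P2=I P3=S  mem[L0]=49
20. P0: load  L1  bus=[-]  L1: P0=S P1=I P2=I P3=S  mem[L1]=52
21. P1: load  L0  bus=[-]  L0: P0=S P1=S P2=I P3=S  mem[L0]=49
22. P2: store L1 := 92  bus=[BusRdX]  L1: P0=I P1=I P2=M P3=I  mem[L1]=52
23. P2: load  L2  bus=[BusRd]  L2: P0=S P1=S P2=S P3=I  mem[L2]=86
24. P3: store L1 := 11  bus=[BusRdX,Flush]  L1: P0=I P1=I P2=I P3=M  mem[L1]=92
25. P3: store L2 := 76  bus=[BusRdX]  L2: P0=I P1=I P2=I P3=M  mem[L2]=86
26. P1: load  L2  bus=[BusRd,Flush]  L2: P0=I P1=S P2=I P3=S  mem[L2]=76
27. P0: load  L0  bus=[-]  L0: P0=S P1=S P2=I P3=S  mem[L0]=49
28. P1: load  L0  bus=[-]  L0: P0=S P1=S P2=I P3=S  mem[L0]=49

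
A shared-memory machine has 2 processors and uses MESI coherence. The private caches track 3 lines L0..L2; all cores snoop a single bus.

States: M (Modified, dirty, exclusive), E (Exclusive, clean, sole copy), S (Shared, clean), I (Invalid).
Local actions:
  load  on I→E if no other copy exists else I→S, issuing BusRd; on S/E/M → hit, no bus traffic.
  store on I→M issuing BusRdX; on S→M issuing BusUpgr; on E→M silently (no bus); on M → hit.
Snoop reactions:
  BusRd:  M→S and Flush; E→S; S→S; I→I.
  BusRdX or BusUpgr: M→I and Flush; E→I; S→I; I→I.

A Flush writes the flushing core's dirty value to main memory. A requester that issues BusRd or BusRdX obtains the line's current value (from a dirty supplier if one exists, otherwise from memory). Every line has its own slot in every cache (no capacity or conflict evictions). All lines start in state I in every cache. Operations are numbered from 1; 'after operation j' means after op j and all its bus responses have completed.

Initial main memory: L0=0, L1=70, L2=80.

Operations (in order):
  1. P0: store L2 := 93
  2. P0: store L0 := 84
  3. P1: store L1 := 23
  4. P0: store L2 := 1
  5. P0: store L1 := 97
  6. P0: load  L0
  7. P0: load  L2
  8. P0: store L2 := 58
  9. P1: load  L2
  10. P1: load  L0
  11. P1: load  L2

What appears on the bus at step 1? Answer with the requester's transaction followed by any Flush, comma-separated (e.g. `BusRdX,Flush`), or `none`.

bus = BusRdX

  op1 P0: store L2 := 93 → M/I on L2; bus BusRdX; mem=80
  op2 P0: store L0 := 84 → M/I on L0; bus BusRdX; mem=0
  op3 P1: store L1 := 23 → I/M on L1; bus BusRdX; mem=70
  op4 P0: store L2 := 1 → M/I on L2; bus (none); mem=80
  op5 P0: store L1 := 97 → M/I on L1; bus BusRdX Flush; mem=23
  op6 P0: load  L0 → M/I on L0; bus (none); mem=0
  op7 P0: load  L2 → M/I on L2; bus (none); mem=80
  op8 P0: store L2 := 58 → M/I on L2; bus (none); mem=80
  op9 P1: load  L2 → S/S on L2; bus BusRd Flush; mem=58
  op10 P1: load  L0 → S/S on L0; bus BusRd Flush; mem=84
  op11 P1: load  L2 → S/S on L2; bus (none); mem=58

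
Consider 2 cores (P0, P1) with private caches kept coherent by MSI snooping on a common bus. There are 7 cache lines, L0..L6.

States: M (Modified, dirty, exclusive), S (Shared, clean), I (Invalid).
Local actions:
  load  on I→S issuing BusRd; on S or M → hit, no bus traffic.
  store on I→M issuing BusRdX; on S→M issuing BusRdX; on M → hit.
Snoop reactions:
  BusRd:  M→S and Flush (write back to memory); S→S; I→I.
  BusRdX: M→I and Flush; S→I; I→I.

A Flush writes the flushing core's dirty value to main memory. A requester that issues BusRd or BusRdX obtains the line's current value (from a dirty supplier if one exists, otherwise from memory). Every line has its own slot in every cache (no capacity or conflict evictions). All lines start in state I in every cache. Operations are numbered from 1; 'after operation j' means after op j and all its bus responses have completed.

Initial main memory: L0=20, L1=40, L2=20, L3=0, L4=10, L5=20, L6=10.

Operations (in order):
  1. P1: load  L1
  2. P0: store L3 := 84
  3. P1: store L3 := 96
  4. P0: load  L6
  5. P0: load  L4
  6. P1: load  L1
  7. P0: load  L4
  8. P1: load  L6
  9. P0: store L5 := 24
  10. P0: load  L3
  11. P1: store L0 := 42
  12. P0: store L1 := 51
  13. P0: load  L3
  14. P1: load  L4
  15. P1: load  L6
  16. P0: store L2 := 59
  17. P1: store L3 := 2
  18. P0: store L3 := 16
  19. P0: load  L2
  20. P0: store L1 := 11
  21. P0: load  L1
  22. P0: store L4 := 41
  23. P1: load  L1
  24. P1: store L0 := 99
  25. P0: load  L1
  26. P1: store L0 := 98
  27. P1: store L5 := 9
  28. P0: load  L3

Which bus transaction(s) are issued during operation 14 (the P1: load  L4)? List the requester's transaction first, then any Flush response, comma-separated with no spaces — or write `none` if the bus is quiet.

bus = BusRd

  op1 P1: load  L1 → I/S on L1; bus BusRd; mem=40
  op2 P0: store L3 := 84 → M/I on L3; bus BusRdX; mem=0
  op3 P1: store L3 := 96 → I/M on L3; bus BusRdX Flush; mem=84
  op4 P0: load  L6 → S/I on L6; bus BusRd; mem=10
  op5 P0: load  L4 → S/I on L4; bus BusRd; mem=10
  op6 P1: load  L1 → I/S on L1; bus (none); mem=40
  op7 P0: load  L4 → S/I on L4; bus (none); mem=10
  op8 P1: load  L6 → S/S on L6; bus BusRd; mem=10
  op9 P0: store L5 := 24 → M/I on L5; bus BusRdX; mem=20
  op10 P0: load  L3 → S/S on L3; bus BusRd Flush; mem=96
  op11 P1: store L0 := 42 → I/M on L0; bus BusRdX; mem=20
  op12 P0: store L1 := 51 → M/I on L1; bus BusRdX; mem=40
  op13 P0: load  L3 → S/S on L3; bus (none); mem=96
  op14 P1: load  L4 → S/S on L4; bus BusRd; mem=10
  op15 P1: load  L6 → S/S on L6; bus (none); mem=10
  op16 P0: store L2 := 59 → M/I on L2; bus BusRdX; mem=20
  op17 P1: store L3 := 2 → I/M on L3; bus BusRdX; mem=96
  op18 P0: store L3 := 16 → M/I on L3; bus BusRdX Flush; mem=2
  op19 P0: load  L2 → M/I on L2; bus (none); mem=20
  op20 P0: store L1 := 11 → M/I on L1; bus (none); mem=40
  op21 P0: load  L1 → M/I on L1; bus (none); mem=40
  op22 P0: store L4 := 41 → M/I on L4; bus BusRdX; mem=10
  op23 P1: load  L1 → S/S on L1; bus BusRd Flush; mem=11
  op24 P1: store L0 := 99 → I/M on L0; bus (none); mem=20
  op25 P0: load  L1 → S/S on L1; bus (none); mem=11
  op26 P1: store L0 := 98 → I/M on L0; bus (none); mem=20
  op27 P1: store L5 := 9 → I/M on L5; bus BusRdX Flush; mem=24
  op28 P0: load  L3 → M/I on L3; bus (none); mem=2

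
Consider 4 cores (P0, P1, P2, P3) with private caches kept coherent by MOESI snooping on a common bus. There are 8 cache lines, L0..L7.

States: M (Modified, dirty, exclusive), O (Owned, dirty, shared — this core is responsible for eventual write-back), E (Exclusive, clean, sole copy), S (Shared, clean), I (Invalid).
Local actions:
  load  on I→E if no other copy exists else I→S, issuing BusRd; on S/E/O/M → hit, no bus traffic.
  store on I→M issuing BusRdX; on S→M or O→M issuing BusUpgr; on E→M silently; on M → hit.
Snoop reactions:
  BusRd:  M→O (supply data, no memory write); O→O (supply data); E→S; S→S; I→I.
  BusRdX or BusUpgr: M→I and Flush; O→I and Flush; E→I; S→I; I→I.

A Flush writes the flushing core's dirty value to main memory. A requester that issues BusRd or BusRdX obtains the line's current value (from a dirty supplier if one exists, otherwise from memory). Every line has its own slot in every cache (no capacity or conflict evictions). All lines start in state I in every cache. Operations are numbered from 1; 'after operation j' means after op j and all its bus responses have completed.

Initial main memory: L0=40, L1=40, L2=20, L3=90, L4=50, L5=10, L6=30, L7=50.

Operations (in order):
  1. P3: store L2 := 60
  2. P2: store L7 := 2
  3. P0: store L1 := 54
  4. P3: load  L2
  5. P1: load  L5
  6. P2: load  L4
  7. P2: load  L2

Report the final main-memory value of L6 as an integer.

[1] P3: store L2 := 60 | P0:I, P1:I, P2:I, P3:M(60) | bus: BusRdX
[2] P2: store L7 := 2 | P0:I, P1:I, P2:M(2), P3:I | bus: BusRdX
[3] P0: store L1 := 54 | P0:M(54), P1:I, P2:I, P3:I | bus: BusRdX
[4] P3: load  L2 | P0:I, P1:I, P2:I, P3:M(60) | bus: none
[5] P1: load  L5 | P0:I, P1:E(10), P2:I, P3:I | bus: BusRd
[6] P2: load  L4 | P0:I, P1:I, P2:E(50), P3:I | bus: BusRd
[7] P2: load  L2 | P0:I, P1:I, P2:S(60), P3:O(60) | bus: BusRd

memory[L6] = 30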